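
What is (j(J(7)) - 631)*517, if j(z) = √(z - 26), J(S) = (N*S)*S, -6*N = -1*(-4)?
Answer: -326227 + 2068*I*√33/3 ≈ -3.2623e+5 + 3959.9*I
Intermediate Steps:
N = -⅔ (N = -(-1)*(-4)/6 = -⅙*4 = -⅔ ≈ -0.66667)
J(S) = -2*S²/3 (J(S) = (-2*S/3)*S = -2*S²/3)
j(z) = √(-26 + z)
(j(J(7)) - 631)*517 = (√(-26 - ⅔*7²) - 631)*517 = (√(-26 - ⅔*49) - 631)*517 = (√(-26 - 98/3) - 631)*517 = (√(-176/3) - 631)*517 = (4*I*√33/3 - 631)*517 = (-631 + 4*I*√33/3)*517 = -326227 + 2068*I*√33/3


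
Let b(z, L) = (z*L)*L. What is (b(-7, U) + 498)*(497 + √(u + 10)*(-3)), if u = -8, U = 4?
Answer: 191842 - 1158*√2 ≈ 1.9020e+5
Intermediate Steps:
b(z, L) = z*L² (b(z, L) = (L*z)*L = z*L²)
(b(-7, U) + 498)*(497 + √(u + 10)*(-3)) = (-7*4² + 498)*(497 + √(-8 + 10)*(-3)) = (-7*16 + 498)*(497 + √2*(-3)) = (-112 + 498)*(497 - 3*√2) = 386*(497 - 3*√2) = 191842 - 1158*√2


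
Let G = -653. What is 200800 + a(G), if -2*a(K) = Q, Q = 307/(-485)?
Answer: 194776307/970 ≈ 2.0080e+5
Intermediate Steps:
Q = -307/485 (Q = 307*(-1/485) = -307/485 ≈ -0.63299)
a(K) = 307/970 (a(K) = -½*(-307/485) = 307/970)
200800 + a(G) = 200800 + 307/970 = 194776307/970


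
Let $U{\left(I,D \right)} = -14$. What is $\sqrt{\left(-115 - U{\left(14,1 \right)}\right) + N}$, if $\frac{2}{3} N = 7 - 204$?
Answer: $\frac{i \sqrt{1586}}{2} \approx 19.912 i$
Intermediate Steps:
$N = - \frac{591}{2}$ ($N = \frac{3 \left(7 - 204\right)}{2} = \frac{3}{2} \left(-197\right) = - \frac{591}{2} \approx -295.5$)
$\sqrt{\left(-115 - U{\left(14,1 \right)}\right) + N} = \sqrt{\left(-115 - -14\right) - \frac{591}{2}} = \sqrt{\left(-115 + 14\right) - \frac{591}{2}} = \sqrt{-101 - \frac{591}{2}} = \sqrt{- \frac{793}{2}} = \frac{i \sqrt{1586}}{2}$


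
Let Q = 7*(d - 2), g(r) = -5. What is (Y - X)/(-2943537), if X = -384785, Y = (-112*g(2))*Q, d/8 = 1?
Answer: -408305/2943537 ≈ -0.13871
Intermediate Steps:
d = 8 (d = 8*1 = 8)
Q = 42 (Q = 7*(8 - 2) = 7*6 = 42)
Y = 23520 (Y = -112*(-5)*42 = 560*42 = 23520)
(Y - X)/(-2943537) = (23520 - 1*(-384785))/(-2943537) = (23520 + 384785)*(-1/2943537) = 408305*(-1/2943537) = -408305/2943537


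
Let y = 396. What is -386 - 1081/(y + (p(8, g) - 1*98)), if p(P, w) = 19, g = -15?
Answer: -123443/317 ≈ -389.41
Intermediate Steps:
-386 - 1081/(y + (p(8, g) - 1*98)) = -386 - 1081/(396 + (19 - 1*98)) = -386 - 1081/(396 + (19 - 98)) = -386 - 1081/(396 - 79) = -386 - 1081/317 = -123443/317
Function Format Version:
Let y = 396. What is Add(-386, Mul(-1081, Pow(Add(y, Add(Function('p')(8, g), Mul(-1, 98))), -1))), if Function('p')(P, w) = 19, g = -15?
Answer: Rational(-123443, 317) ≈ -389.41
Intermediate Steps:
Add(-386, Mul(-1081, Pow(Add(y, Add(Function('p')(8, g), Mul(-1, 98))), -1))) = Add(-386, Mul(-1081, Pow(Add(396, Add(19, Mul(-1, 98))), -1))) = Add(-386, Mul(-1081, Pow(Add(396, Add(19, -98)), -1))) = Add(-386, Mul(-1081, Pow(Add(396, -79), -1))) = Add(-386, Mul(-1081, Pow(317, -1))) = Add(-386, Mul(-1081, Rational(1, 317))) = Add(-386, Rational(-1081, 317)) = Rational(-123443, 317)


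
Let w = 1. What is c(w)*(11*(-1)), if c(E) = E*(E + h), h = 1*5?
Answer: -66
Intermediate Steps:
h = 5
c(E) = E*(5 + E) (c(E) = E*(E + 5) = E*(5 + E))
c(w)*(11*(-1)) = (1*(5 + 1))*(11*(-1)) = (1*6)*(-11) = 6*(-11) = -66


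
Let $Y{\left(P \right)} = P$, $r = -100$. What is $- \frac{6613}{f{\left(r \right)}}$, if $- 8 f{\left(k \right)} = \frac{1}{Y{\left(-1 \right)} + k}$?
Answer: $-5343304$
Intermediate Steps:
$f{\left(k \right)} = - \frac{1}{8 \left(-1 + k\right)}$
$- \frac{6613}{f{\left(r \right)}} = - \frac{6613}{\left(-1\right) \frac{1}{-8 + 8 \left(-100\right)}} = - \frac{6613}{\left(-1\right) \frac{1}{-8 - 800}} = - \frac{6613}{\left(-1\right) \frac{1}{-808}} = - \frac{6613}{\left(-1\right) \left(- \frac{1}{808}\right)} = - 6613 \frac{1}{\frac{1}{808}} = \left(-6613\right) 808 = -5343304$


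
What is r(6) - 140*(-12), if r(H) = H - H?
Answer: 1680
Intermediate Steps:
r(H) = 0
r(6) - 140*(-12) = 0 - 140*(-12) = 0 + 1680 = 1680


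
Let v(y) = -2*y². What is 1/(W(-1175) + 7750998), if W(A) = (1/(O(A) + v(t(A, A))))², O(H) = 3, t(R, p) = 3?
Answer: 225/1743974551 ≈ 1.2902e-7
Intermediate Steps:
W(A) = 1/225 (W(A) = (1/(3 - 2*3²))² = (1/(3 - 2*9))² = (1/(3 - 18))² = (1/(-15))² = (-1/15)² = 1/225)
1/(W(-1175) + 7750998) = 1/(1/225 + 7750998) = 1/(1743974551/225) = 225/1743974551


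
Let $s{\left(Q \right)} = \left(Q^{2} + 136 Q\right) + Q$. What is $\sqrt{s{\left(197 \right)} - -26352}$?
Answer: $5 \sqrt{3686} \approx 303.56$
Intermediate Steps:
$s{\left(Q \right)} = Q^{2} + 137 Q$
$\sqrt{s{\left(197 \right)} - -26352} = \sqrt{197 \left(137 + 197\right) - -26352} = \sqrt{197 \cdot 334 + 26352} = \sqrt{65798 + 26352} = \sqrt{92150} = 5 \sqrt{3686}$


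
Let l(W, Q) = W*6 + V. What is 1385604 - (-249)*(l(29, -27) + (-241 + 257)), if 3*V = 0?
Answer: 1432914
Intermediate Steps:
V = 0 (V = (⅓)*0 = 0)
l(W, Q) = 6*W (l(W, Q) = W*6 + 0 = 6*W + 0 = 6*W)
1385604 - (-249)*(l(29, -27) + (-241 + 257)) = 1385604 - (-249)*(6*29 + (-241 + 257)) = 1385604 - (-249)*(174 + 16) = 1385604 - (-249)*190 = 1385604 - 1*(-47310) = 1385604 + 47310 = 1432914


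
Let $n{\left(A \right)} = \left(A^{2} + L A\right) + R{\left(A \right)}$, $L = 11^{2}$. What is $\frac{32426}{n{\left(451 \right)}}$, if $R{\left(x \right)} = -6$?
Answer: $\frac{16213}{128983} \approx 0.1257$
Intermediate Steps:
$L = 121$
$n{\left(A \right)} = -6 + A^{2} + 121 A$ ($n{\left(A \right)} = \left(A^{2} + 121 A\right) - 6 = -6 + A^{2} + 121 A$)
$\frac{32426}{n{\left(451 \right)}} = \frac{32426}{-6 + 451^{2} + 121 \cdot 451} = \frac{32426}{-6 + 203401 + 54571} = \frac{32426}{257966} = 32426 \cdot \frac{1}{257966} = \frac{16213}{128983}$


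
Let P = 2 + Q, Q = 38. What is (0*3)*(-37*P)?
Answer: 0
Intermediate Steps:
P = 40 (P = 2 + 38 = 40)
(0*3)*(-37*P) = (0*3)*(-37*40) = 0*(-1480) = 0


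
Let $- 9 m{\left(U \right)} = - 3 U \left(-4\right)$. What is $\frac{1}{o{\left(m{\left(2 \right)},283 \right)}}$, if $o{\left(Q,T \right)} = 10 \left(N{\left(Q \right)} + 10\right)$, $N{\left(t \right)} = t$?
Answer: $\frac{3}{220} \approx 0.013636$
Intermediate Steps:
$m{\left(U \right)} = - \frac{4 U}{3}$ ($m{\left(U \right)} = - \frac{- 3 U \left(-4\right)}{9} = - \frac{12 U}{9} = - \frac{4 U}{3}$)
$o{\left(Q,T \right)} = 100 + 10 Q$ ($o{\left(Q,T \right)} = 10 \left(Q + 10\right) = 10 \left(10 + Q\right) = 100 + 10 Q$)
$\frac{1}{o{\left(m{\left(2 \right)},283 \right)}} = \frac{1}{100 + 10 \left(\left(- \frac{4}{3}\right) 2\right)} = \frac{1}{100 + 10 \left(- \frac{8}{3}\right)} = \frac{1}{100 - \frac{80}{3}} = \frac{1}{\frac{220}{3}} = \frac{3}{220}$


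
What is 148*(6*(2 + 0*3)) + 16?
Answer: 1792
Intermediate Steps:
148*(6*(2 + 0*3)) + 16 = 148*(6*(2 + 0)) + 16 = 148*(6*2) + 16 = 148*12 + 16 = 1776 + 16 = 1792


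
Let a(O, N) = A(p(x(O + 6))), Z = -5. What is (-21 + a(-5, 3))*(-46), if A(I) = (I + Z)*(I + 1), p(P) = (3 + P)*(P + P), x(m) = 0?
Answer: 1196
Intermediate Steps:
p(P) = 2*P*(3 + P) (p(P) = (3 + P)*(2*P) = 2*P*(3 + P))
A(I) = (1 + I)*(-5 + I) (A(I) = (I - 5)*(I + 1) = (-5 + I)*(1 + I) = (1 + I)*(-5 + I))
a(O, N) = -5 (a(O, N) = -5 + (2*0*(3 + 0))**2 - 8*0*(3 + 0) = -5 + (2*0*3)**2 - 8*0*3 = -5 + 0**2 - 4*0 = -5 + 0 + 0 = -5)
(-21 + a(-5, 3))*(-46) = (-21 - 5)*(-46) = -26*(-46) = 1196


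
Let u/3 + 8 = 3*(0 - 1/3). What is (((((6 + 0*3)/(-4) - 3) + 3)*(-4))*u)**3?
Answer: -4251528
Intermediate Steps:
u = -27 (u = -24 + 3*(3*(0 - 1/3)) = -24 + 3*(3*(-1/3)) = -24 + 3*(-1) = -24 - 3 = -27)
(((((6 + 0*3)/(-4) - 3) + 3)*(-4))*u)**3 = (((((6 + 0*3)/(-4) - 3) + 3)*(-4))*(-27))**3 = (((((6 + 0)*(-1/4) - 3) + 3)*(-4))*(-27))**3 = ((((6*(-1/4) - 3) + 3)*(-4))*(-27))**3 = ((((-3/2 - 3) + 3)*(-4))*(-27))**3 = (((-9/2 + 3)*(-4))*(-27))**3 = (-3/2*(-4)*(-27))**3 = (6*(-27))**3 = (-162)**3 = -4251528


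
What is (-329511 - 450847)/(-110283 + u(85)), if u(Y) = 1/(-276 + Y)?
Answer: 74524189/10532027 ≈ 7.0760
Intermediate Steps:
(-329511 - 450847)/(-110283 + u(85)) = (-329511 - 450847)/(-110283 + 1/(-276 + 85)) = -780358/(-110283 + 1/(-191)) = -780358/(-110283 - 1/191) = -780358/(-21064054/191) = -780358*(-191/21064054) = 74524189/10532027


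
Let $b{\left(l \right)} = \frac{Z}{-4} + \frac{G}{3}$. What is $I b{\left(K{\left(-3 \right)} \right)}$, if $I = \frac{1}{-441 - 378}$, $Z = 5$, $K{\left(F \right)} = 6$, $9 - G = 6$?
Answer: $\frac{1}{3276} \approx 0.00030525$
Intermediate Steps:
$G = 3$ ($G = 9 - 6 = 3$)
$I = - \frac{1}{819}$ ($I = \frac{1}{-819} = - \frac{1}{819} \approx -0.001221$)
$b{\left(l \right)} = - \frac{1}{4}$ ($b{\left(l \right)} = \frac{5}{-4} + \frac{3}{3} = 5 \left(- \frac{1}{4}\right) + 3 \cdot \frac{1}{3} = - \frac{5}{4} + 1 = - \frac{1}{4}$)
$I b{\left(K{\left(-3 \right)} \right)} = \left(- \frac{1}{819}\right) \left(- \frac{1}{4}\right) = \frac{1}{3276}$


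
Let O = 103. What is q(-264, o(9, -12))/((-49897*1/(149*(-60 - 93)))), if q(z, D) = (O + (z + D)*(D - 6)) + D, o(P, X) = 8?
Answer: -9141597/49897 ≈ -183.21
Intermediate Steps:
q(z, D) = 103 + D + (-6 + D)*(D + z) (q(z, D) = (103 + (z + D)*(D - 6)) + D = (103 + (D + z)*(-6 + D)) + D = (103 + (-6 + D)*(D + z)) + D = 103 + D + (-6 + D)*(D + z))
q(-264, o(9, -12))/((-49897*1/(149*(-60 - 93)))) = (103 + 8**2 - 6*(-264) - 5*8 + 8*(-264))/((-49897*1/(149*(-60 - 93)))) = (103 + 64 + 1584 - 40 - 2112)/((-49897/((-153*149)))) = -401/((-49897/(-22797))) = -401/((-49897*(-1/22797))) = -401/49897/22797 = -401*22797/49897 = -9141597/49897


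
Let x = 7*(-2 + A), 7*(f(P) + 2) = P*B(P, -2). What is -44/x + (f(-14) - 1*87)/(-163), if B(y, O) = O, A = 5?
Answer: -5387/3423 ≈ -1.5738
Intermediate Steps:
f(P) = -2 - 2*P/7 (f(P) = -2 + (P*(-2))/7 = -2 + (-2*P)/7 = -2 - 2*P/7)
x = 21 (x = 7*(-2 + 5) = 7*3 = 21)
-44/x + (f(-14) - 1*87)/(-163) = -44/21 + ((-2 - 2/7*(-14)) - 1*87)/(-163) = -44*1/21 + ((-2 + 4) - 87)*(-1/163) = -44/21 + (2 - 87)*(-1/163) = -44/21 - 85*(-1/163) = -44/21 + 85/163 = -5387/3423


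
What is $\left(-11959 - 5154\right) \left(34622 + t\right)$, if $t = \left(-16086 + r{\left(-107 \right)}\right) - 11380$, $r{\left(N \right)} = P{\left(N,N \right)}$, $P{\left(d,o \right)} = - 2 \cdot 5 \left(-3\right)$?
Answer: $-122974018$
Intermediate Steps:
$P{\left(d,o \right)} = 30$ ($P{\left(d,o \right)} = - 10 \left(-3\right) = \left(-1\right) \left(-30\right) = 30$)
$r{\left(N \right)} = 30$
$t = -27436$ ($t = \left(-16086 + 30\right) - 11380 = -16056 - 11380 = -27436$)
$\left(-11959 - 5154\right) \left(34622 + t\right) = \left(-11959 - 5154\right) \left(34622 - 27436\right) = \left(-17113\right) 7186 = -122974018$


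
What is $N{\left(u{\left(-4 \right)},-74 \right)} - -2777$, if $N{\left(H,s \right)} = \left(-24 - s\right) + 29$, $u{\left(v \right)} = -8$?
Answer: $2856$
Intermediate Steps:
$N{\left(H,s \right)} = 5 - s$
$N{\left(u{\left(-4 \right)},-74 \right)} - -2777 = \left(5 - -74\right) - -2777 = \left(5 + 74\right) + 2777 = 79 + 2777 = 2856$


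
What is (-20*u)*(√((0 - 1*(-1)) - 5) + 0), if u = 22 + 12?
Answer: -1360*I ≈ -1360.0*I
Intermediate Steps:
u = 34
(-20*u)*(√((0 - 1*(-1)) - 5) + 0) = (-20*34)*(√((0 - 1*(-1)) - 5) + 0) = -680*(√((0 + 1) - 5) + 0) = -680*(√(1 - 5) + 0) = -680*(√(-4) + 0) = -680*(2*I + 0) = -1360*I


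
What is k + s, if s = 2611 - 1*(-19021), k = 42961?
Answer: 64593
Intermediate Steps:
s = 21632 (s = 2611 + 19021 = 21632)
k + s = 42961 + 21632 = 64593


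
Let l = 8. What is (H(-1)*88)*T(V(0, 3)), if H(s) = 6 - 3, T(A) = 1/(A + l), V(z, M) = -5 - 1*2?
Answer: 264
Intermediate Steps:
V(z, M) = -7 (V(z, M) = -5 - 2 = -7)
T(A) = 1/(8 + A) (T(A) = 1/(A + 8) = 1/(8 + A))
H(s) = 3
(H(-1)*88)*T(V(0, 3)) = (3*88)/(8 - 7) = 264/1 = 264*1 = 264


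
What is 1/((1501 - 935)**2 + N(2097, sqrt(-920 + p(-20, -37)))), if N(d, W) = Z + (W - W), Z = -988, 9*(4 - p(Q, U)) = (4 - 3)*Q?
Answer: 1/319368 ≈ 3.1312e-6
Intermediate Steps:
p(Q, U) = 4 - Q/9 (p(Q, U) = 4 - (4 - 3)*Q/9 = 4 - Q/9)
N(d, W) = -988 (N(d, W) = -988 + (W - W) = -988 + 0 = -988)
1/((1501 - 935)**2 + N(2097, sqrt(-920 + p(-20, -37)))) = 1/((1501 - 935)**2 - 988) = 1/(566**2 - 988) = 1/(320356 - 988) = 1/319368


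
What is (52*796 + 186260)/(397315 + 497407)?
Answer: 113826/447361 ≈ 0.25444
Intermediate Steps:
(52*796 + 186260)/(397315 + 497407) = (41392 + 186260)/894722 = 227652*(1/894722) = 113826/447361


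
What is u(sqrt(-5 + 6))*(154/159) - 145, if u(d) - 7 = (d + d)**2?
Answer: -21361/159 ≈ -134.35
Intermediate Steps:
u(d) = 7 + 4*d**2 (u(d) = 7 + (d + d)**2 = 7 + (2*d)**2 = 7 + 4*d**2)
u(sqrt(-5 + 6))*(154/159) - 145 = (7 + 4*(sqrt(-5 + 6))**2)*(154/159) - 145 = (7 + 4*(sqrt(1))**2)*(154*(1/159)) - 145 = (7 + 4*1**2)*(154/159) - 145 = (7 + 4*1)*(154/159) - 145 = (7 + 4)*(154/159) - 145 = 11*(154/159) - 145 = 1694/159 - 145 = -21361/159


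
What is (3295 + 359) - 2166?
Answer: 1488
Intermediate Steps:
(3295 + 359) - 2166 = 3654 - 2166 = 1488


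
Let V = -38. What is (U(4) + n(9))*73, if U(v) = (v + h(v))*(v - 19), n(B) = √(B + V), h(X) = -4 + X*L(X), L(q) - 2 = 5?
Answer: -30660 + 73*I*√29 ≈ -30660.0 + 393.12*I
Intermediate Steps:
L(q) = 7 (L(q) = 2 + 5 = 7)
h(X) = -4 + 7*X (h(X) = -4 + X*7 = -4 + 7*X)
n(B) = √(-38 + B) (n(B) = √(B - 38) = √(-38 + B))
U(v) = (-19 + v)*(-4 + 8*v) (U(v) = (v + (-4 + 7*v))*(v - 19) = (-4 + 8*v)*(-19 + v) = (-19 + v)*(-4 + 8*v))
(U(4) + n(9))*73 = ((76 - 156*4 + 8*4²) + √(-38 + 9))*73 = ((76 - 624 + 8*16) + √(-29))*73 = ((76 - 624 + 128) + I*√29)*73 = (-420 + I*√29)*73 = -30660 + 73*I*√29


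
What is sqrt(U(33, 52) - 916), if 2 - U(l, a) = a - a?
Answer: I*sqrt(914) ≈ 30.232*I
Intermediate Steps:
U(l, a) = 2 (U(l, a) = 2 - (a - a) = 2 - 1*0 = 2 + 0 = 2)
sqrt(U(33, 52) - 916) = sqrt(2 - 916) = sqrt(-914) = I*sqrt(914)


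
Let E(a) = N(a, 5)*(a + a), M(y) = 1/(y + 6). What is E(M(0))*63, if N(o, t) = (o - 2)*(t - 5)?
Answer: 0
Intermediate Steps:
M(y) = 1/(6 + y)
N(o, t) = (-5 + t)*(-2 + o) (N(o, t) = (-2 + o)*(-5 + t) = (-5 + t)*(-2 + o))
E(a) = 0 (E(a) = (10 - 5*a - 2*5 + a*5)*(a + a) = (10 - 5*a - 10 + 5*a)*(2*a) = 0*(2*a) = 0)
E(M(0))*63 = 0*63 = 0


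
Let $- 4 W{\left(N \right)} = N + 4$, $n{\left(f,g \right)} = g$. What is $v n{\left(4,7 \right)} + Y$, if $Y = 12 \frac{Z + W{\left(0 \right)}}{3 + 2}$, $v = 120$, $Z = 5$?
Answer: $\frac{4248}{5} \approx 849.6$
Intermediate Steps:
$W{\left(N \right)} = -1 - \frac{N}{4}$ ($W{\left(N \right)} = - \frac{N + 4}{4} = - \frac{4 + N}{4} = -1 - \frac{N}{4}$)
$Y = \frac{48}{5}$ ($Y = 12 \frac{5 - 1}{3 + 2} = 12 \frac{5 + \left(-1 + 0\right)}{5} = 12 \left(5 - 1\right) \frac{1}{5} = 12 \cdot 4 \cdot \frac{1}{5} = 12 \cdot \frac{4}{5} = \frac{48}{5} \approx 9.6$)
$v n{\left(4,7 \right)} + Y = 120 \cdot 7 + \frac{48}{5} = 840 + \frac{48}{5} = \frac{4248}{5}$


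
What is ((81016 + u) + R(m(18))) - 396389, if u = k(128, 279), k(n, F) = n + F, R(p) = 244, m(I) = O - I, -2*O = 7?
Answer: -314722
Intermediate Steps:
O = -7/2 (O = -½*7 = -7/2 ≈ -3.5000)
m(I) = -7/2 - I
k(n, F) = F + n
u = 407 (u = 279 + 128 = 407)
((81016 + u) + R(m(18))) - 396389 = ((81016 + 407) + 244) - 396389 = (81423 + 244) - 396389 = 81667 - 396389 = -314722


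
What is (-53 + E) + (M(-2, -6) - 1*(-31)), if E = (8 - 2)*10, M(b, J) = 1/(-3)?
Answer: 113/3 ≈ 37.667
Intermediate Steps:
M(b, J) = -1/3
E = 60 (E = 6*10 = 60)
(-53 + E) + (M(-2, -6) - 1*(-31)) = (-53 + 60) + (-1/3 - 1*(-31)) = 7 + (-1/3 + 31) = 7 + 92/3 = 113/3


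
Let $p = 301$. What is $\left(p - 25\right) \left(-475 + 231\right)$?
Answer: $-67344$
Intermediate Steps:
$\left(p - 25\right) \left(-475 + 231\right) = \left(301 - 25\right) \left(-475 + 231\right) = 276 \left(-244\right) = -67344$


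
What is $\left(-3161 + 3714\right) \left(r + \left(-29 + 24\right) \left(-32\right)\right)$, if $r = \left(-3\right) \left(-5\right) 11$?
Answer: $179725$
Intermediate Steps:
$r = 165$ ($r = 15 \cdot 11 = 165$)
$\left(-3161 + 3714\right) \left(r + \left(-29 + 24\right) \left(-32\right)\right) = \left(-3161 + 3714\right) \left(165 + \left(-29 + 24\right) \left(-32\right)\right) = 553 \left(165 - -160\right) = 553 \left(165 + 160\right) = 553 \cdot 325 = 179725$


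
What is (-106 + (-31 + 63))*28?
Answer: -2072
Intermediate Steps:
(-106 + (-31 + 63))*28 = (-106 + 32)*28 = -74*28 = -2072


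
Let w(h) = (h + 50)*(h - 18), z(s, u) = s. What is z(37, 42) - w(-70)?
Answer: -1723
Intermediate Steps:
w(h) = (-18 + h)*(50 + h) (w(h) = (50 + h)*(-18 + h) = (-18 + h)*(50 + h))
z(37, 42) - w(-70) = 37 - (-900 + (-70)**2 + 32*(-70)) = 37 - (-900 + 4900 - 2240) = 37 - 1*1760 = 37 - 1760 = -1723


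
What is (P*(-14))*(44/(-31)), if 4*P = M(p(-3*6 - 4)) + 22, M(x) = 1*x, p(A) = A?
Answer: 0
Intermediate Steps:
M(x) = x
P = 0 (P = ((-3*6 - 4) + 22)/4 = ((-18 - 4) + 22)/4 = (-22 + 22)/4 = (¼)*0 = 0)
(P*(-14))*(44/(-31)) = (0*(-14))*(44/(-31)) = 0*(44*(-1/31)) = 0*(-44/31) = 0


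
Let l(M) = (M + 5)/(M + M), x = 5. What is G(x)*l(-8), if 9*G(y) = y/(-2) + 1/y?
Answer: -23/480 ≈ -0.047917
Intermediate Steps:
G(y) = -y/18 + 1/(9*y) (G(y) = (y/(-2) + 1/y)/9 = (y*(-½) + 1/y)/9 = (-y/2 + 1/y)/9 = (1/y - y/2)/9 = -y/18 + 1/(9*y))
l(M) = (5 + M)/(2*M) (l(M) = (5 + M)/((2*M)) = (5 + M)*(1/(2*M)) = (5 + M)/(2*M))
G(x)*l(-8) = ((1/18)*(2 - 1*5²)/5)*((½)*(5 - 8)/(-8)) = ((1/18)*(⅕)*(2 - 1*25))*((½)*(-⅛)*(-3)) = ((1/18)*(⅕)*(2 - 25))*(3/16) = ((1/18)*(⅕)*(-23))*(3/16) = -23/90*3/16 = -23/480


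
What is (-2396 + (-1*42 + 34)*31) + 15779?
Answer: 13135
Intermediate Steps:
(-2396 + (-1*42 + 34)*31) + 15779 = (-2396 + (-42 + 34)*31) + 15779 = (-2396 - 8*31) + 15779 = (-2396 - 248) + 15779 = -2644 + 15779 = 13135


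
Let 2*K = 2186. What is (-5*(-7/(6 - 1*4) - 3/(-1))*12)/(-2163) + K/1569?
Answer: 772363/1131249 ≈ 0.68275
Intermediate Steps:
K = 1093 (K = (½)*2186 = 1093)
(-5*(-7/(6 - 1*4) - 3/(-1))*12)/(-2163) + K/1569 = (-5*(-7/(6 - 1*4) - 3/(-1))*12)/(-2163) + 1093/1569 = (-5*(-7/(6 - 4) - 3*(-1))*12)*(-1/2163) + 1093*(1/1569) = (-5*(-7/2 + 3)*12)*(-1/2163) + 1093/1569 = (-5*(-½)*12)*(-1/2163) + 1093/1569 = ((5/2)*12)*(-1/2163) + 1093/1569 = 30*(-1/2163) + 1093/1569 = -10/721 + 1093/1569 = 772363/1131249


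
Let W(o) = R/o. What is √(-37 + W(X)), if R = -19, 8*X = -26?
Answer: 9*I*√65/13 ≈ 5.5816*I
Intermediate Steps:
X = -13/4 (X = (⅛)*(-26) = -13/4 ≈ -3.2500)
W(o) = -19/o
√(-37 + W(X)) = √(-37 - 19/(-13/4)) = √(-37 - 19*(-4/13)) = √(-37 + 76/13) = √(-405/13) = 9*I*√65/13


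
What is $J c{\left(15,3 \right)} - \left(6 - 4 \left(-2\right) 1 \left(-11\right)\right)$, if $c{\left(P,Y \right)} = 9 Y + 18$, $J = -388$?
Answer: $-17378$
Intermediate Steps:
$c{\left(P,Y \right)} = 18 + 9 Y$
$J c{\left(15,3 \right)} - \left(6 - 4 \left(-2\right) 1 \left(-11\right)\right) = - 388 \left(18 + 9 \cdot 3\right) - \left(6 - 4 \left(-2\right) 1 \left(-11\right)\right) = - 388 \left(18 + 27\right) - \left(6 - \left(-8\right) 1 \left(-11\right)\right) = \left(-388\right) 45 - -82 = -17460 + \left(-6 + 88\right) = -17460 + 82 = -17378$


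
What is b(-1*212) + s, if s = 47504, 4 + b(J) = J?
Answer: 47288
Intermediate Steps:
b(J) = -4 + J
b(-1*212) + s = (-4 - 1*212) + 47504 = (-4 - 212) + 47504 = -216 + 47504 = 47288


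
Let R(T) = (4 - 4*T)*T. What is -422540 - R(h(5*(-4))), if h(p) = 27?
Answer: -419732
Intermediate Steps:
R(T) = T*(4 - 4*T)
-422540 - R(h(5*(-4))) = -422540 - 4*27*(1 - 1*27) = -422540 - 4*27*(1 - 27) = -422540 - 4*27*(-26) = -422540 - 1*(-2808) = -422540 + 2808 = -419732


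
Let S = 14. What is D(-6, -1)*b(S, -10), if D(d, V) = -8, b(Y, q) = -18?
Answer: 144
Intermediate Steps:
D(-6, -1)*b(S, -10) = -8*(-18) = 144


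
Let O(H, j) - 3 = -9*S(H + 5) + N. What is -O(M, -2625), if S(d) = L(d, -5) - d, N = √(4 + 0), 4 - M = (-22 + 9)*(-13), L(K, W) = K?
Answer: -5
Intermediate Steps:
M = -165 (M = 4 - (-22 + 9)*(-13) = 4 - (-13)*(-13) = 4 - 1*169 = 4 - 169 = -165)
N = 2 (N = √4 = 2)
S(d) = 0 (S(d) = d - d = 0)
O(H, j) = 5 (O(H, j) = 3 + (-9*0 + 2) = 3 + (0 + 2) = 3 + 2 = 5)
-O(M, -2625) = -1*5 = -5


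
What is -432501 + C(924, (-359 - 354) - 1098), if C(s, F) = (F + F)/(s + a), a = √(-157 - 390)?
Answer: (-432501*√547 + 399634546*I)/(√547 - 924*I) ≈ -4.3251e+5 + 0.099159*I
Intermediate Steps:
a = I*√547 (a = √(-547) = I*√547 ≈ 23.388*I)
C(s, F) = 2*F/(s + I*√547) (C(s, F) = (F + F)/(s + I*√547) = (2*F)/(s + I*√547) = 2*F/(s + I*√547))
-432501 + C(924, (-359 - 354) - 1098) = -432501 + 2*((-359 - 354) - 1098)/(924 + I*√547) = -432501 + 2*(-713 - 1098)/(924 + I*√547) = -432501 + 2*(-1811)/(924 + I*√547) = -432501 - 3622/(924 + I*√547)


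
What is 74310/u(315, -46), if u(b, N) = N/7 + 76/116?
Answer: -15084930/1201 ≈ -12560.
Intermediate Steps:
u(b, N) = 19/29 + N/7 (u(b, N) = N*(⅐) + 76*(1/116) = N/7 + 19/29 = 19/29 + N/7)
74310/u(315, -46) = 74310/(19/29 + (⅐)*(-46)) = 74310/(19/29 - 46/7) = 74310/(-1201/203) = 74310*(-203/1201) = -15084930/1201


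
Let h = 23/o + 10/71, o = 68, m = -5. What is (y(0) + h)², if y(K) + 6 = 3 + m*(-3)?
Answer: 3629942001/23309584 ≈ 155.73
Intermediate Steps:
y(K) = 12 (y(K) = -6 + (3 - 5*(-3)) = -6 + (3 + 15) = -6 + 18 = 12)
h = 2313/4828 (h = 23/68 + 10/71 = 2313/4828 ≈ 0.47908)
(y(0) + h)² = (12 + 2313/4828)² = (60249/4828)² = 3629942001/23309584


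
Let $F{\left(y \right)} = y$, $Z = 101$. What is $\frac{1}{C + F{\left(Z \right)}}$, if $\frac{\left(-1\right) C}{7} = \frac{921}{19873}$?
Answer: $\frac{2839}{285818} \approx 0.0099329$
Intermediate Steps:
$C = - \frac{921}{2839}$ ($C = - 7 \cdot \frac{921}{19873} = - 7 \cdot 921 \cdot \frac{1}{19873} = \left(-7\right) \frac{921}{19873} = - \frac{921}{2839} \approx -0.32441$)
$\frac{1}{C + F{\left(Z \right)}} = \frac{1}{- \frac{921}{2839} + 101} = \frac{1}{\frac{285818}{2839}} = \frac{2839}{285818}$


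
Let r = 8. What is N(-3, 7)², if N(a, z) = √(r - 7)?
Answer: 1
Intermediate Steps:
N(a, z) = 1 (N(a, z) = √(8 - 7) = √1 = 1)
N(-3, 7)² = 1² = 1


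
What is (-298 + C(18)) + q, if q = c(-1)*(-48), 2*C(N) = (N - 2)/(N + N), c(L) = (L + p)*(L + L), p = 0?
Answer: -3544/9 ≈ -393.78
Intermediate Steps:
c(L) = 2*L**2 (c(L) = (L + 0)*(L + L) = L*(2*L) = 2*L**2)
C(N) = (-2 + N)/(4*N) (C(N) = ((N - 2)/(N + N))/2 = ((-2 + N)/((2*N)))/2 = ((-2 + N)*(1/(2*N)))/2 = ((-2 + N)/(2*N))/2 = (-2 + N)/(4*N))
q = -96 (q = (2*(-1)**2)*(-48) = (2*1)*(-48) = 2*(-48) = -96)
(-298 + C(18)) + q = (-298 + (1/4)*(-2 + 18)/18) - 96 = (-298 + (1/4)*(1/18)*16) - 96 = (-298 + 2/9) - 96 = -2680/9 - 96 = -3544/9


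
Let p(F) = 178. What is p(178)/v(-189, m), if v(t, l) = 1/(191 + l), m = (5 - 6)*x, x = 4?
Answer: 33286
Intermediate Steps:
m = -4 (m = (5 - 6)*4 = -1*4 = -4)
p(178)/v(-189, m) = 178/(1/(191 - 4)) = 178/(1/187) = 178*187 = 33286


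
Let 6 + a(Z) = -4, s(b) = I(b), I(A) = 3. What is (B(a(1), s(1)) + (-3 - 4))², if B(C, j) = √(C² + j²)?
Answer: (7 - √109)² ≈ 11.836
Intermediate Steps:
s(b) = 3
a(Z) = -10 (a(Z) = -6 - 4 = -10)
(B(a(1), s(1)) + (-3 - 4))² = (√((-10)² + 3²) + (-3 - 4))² = (√(100 + 9) - 7)² = (√109 - 7)² = (-7 + √109)²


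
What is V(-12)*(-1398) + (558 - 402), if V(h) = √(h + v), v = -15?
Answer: 156 - 4194*I*√3 ≈ 156.0 - 7264.2*I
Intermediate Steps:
V(h) = √(-15 + h) (V(h) = √(h - 15) = √(-15 + h))
V(-12)*(-1398) + (558 - 402) = √(-15 - 12)*(-1398) + (558 - 402) = √(-27)*(-1398) + 156 = (3*I*√3)*(-1398) + 156 = -4194*I*√3 + 156 = 156 - 4194*I*√3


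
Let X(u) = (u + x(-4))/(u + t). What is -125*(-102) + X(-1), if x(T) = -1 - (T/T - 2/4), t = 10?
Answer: 229495/18 ≈ 12750.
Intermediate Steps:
x(T) = -3/2 (x(T) = -1 - (1 - 2*1/4) = -1 - (1 - 1/2) = -1 - 1*1/2 = -1 - 1/2 = -3/2)
X(u) = (-3/2 + u)/(10 + u) (X(u) = (u - 3/2)/(u + 10) = (-3/2 + u)/(10 + u))
-125*(-102) + X(-1) = -125*(-102) + (-3/2 - 1)/(10 - 1) = 12750 - 5/2/9 = 12750 + (1/9)*(-5/2) = 12750 - 5/18 = 229495/18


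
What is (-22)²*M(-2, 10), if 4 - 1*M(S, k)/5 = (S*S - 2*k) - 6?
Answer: 62920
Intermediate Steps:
M(S, k) = 50 - 5*S² + 10*k (M(S, k) = 20 - 5*((S*S - 2*k) - 6) = 20 - 5*((S² - 2*k) - 6) = 20 - 5*(-6 + S² - 2*k) = 20 + (30 - 5*S² + 10*k) = 50 - 5*S² + 10*k)
(-22)²*M(-2, 10) = (-22)²*(50 - 5*(-2)² + 10*10) = 484*(50 - 5*4 + 100) = 484*(50 - 20 + 100) = 484*130 = 62920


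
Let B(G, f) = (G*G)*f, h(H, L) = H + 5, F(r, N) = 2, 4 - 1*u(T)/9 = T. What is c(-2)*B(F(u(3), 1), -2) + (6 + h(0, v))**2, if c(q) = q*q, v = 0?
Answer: 89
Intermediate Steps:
u(T) = 36 - 9*T
h(H, L) = 5 + H
B(G, f) = f*G**2 (B(G, f) = G**2*f = f*G**2)
c(q) = q**2
c(-2)*B(F(u(3), 1), -2) + (6 + h(0, v))**2 = (-2)**2*(-2*2**2) + (6 + (5 + 0))**2 = 4*(-2*4) + (6 + 5)**2 = 4*(-8) + 11**2 = -32 + 121 = 89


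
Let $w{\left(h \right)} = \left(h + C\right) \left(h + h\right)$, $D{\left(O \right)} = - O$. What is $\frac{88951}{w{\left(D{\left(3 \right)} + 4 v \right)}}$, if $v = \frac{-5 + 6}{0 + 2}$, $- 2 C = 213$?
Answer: $\frac{88951}{215} \approx 413.73$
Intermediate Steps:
$C = - \frac{213}{2}$ ($C = \left(- \frac{1}{2}\right) 213 = - \frac{213}{2} \approx -106.5$)
$v = \frac{1}{2}$ ($v = 1 \cdot \frac{1}{2} = \frac{1}{2} \approx 0.5$)
$w{\left(h \right)} = 2 h \left(- \frac{213}{2} + h\right)$ ($w{\left(h \right)} = \left(h - \frac{213}{2}\right) \left(h + h\right) = \left(- \frac{213}{2} + h\right) 2 h = 2 h \left(- \frac{213}{2} + h\right)$)
$\frac{88951}{w{\left(D{\left(3 \right)} + 4 v \right)}} = \frac{88951}{\left(\left(-1\right) 3 + 4 \cdot \frac{1}{2}\right) \left(-213 + 2 \left(\left(-1\right) 3 + 4 \cdot \frac{1}{2}\right)\right)} = \frac{88951}{\left(-3 + 2\right) \left(-213 + 2 \left(-3 + 2\right)\right)} = \frac{88951}{\left(-1\right) \left(-213 + 2 \left(-1\right)\right)} = \frac{88951}{\left(-1\right) \left(-213 - 2\right)} = \frac{88951}{\left(-1\right) \left(-215\right)} = \frac{88951}{215}$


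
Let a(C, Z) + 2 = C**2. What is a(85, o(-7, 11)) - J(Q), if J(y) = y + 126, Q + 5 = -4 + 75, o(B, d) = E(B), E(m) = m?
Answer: 7031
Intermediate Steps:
o(B, d) = B
a(C, Z) = -2 + C**2
Q = 66 (Q = -5 + (-4 + 75) = -5 + 71 = 66)
J(y) = 126 + y
a(85, o(-7, 11)) - J(Q) = (-2 + 85**2) - (126 + 66) = (-2 + 7225) - 1*192 = 7223 - 192 = 7031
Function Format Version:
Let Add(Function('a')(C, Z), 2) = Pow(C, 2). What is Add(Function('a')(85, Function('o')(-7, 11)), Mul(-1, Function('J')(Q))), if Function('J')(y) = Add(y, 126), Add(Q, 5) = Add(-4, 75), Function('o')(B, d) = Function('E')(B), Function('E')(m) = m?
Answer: 7031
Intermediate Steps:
Function('o')(B, d) = B
Function('a')(C, Z) = Add(-2, Pow(C, 2))
Q = 66 (Q = Add(-5, Add(-4, 75)) = Add(-5, 71) = 66)
Function('J')(y) = Add(126, y)
Add(Function('a')(85, Function('o')(-7, 11)), Mul(-1, Function('J')(Q))) = Add(Add(-2, Pow(85, 2)), Mul(-1, Add(126, 66))) = Add(Add(-2, 7225), Mul(-1, 192)) = Add(7223, -192) = 7031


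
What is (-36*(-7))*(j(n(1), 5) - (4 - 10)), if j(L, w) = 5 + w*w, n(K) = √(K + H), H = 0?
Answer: 9072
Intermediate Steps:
n(K) = √K (n(K) = √(K + 0) = √K)
j(L, w) = 5 + w²
(-36*(-7))*(j(n(1), 5) - (4 - 10)) = (-36*(-7))*((5 + 5²) - (4 - 10)) = 252*((5 + 25) - 1*(-6)) = 252*(30 + 6) = 252*36 = 9072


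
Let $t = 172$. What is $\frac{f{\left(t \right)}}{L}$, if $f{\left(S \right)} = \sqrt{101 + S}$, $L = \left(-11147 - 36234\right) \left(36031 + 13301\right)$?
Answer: $- \frac{\sqrt{273}}{2337399492} \approx -7.0688 \cdot 10^{-9}$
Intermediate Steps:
$L = -2337399492$ ($L = \left(-47381\right) 49332 = -2337399492$)
$\frac{f{\left(t \right)}}{L} = \frac{\sqrt{101 + 172}}{-2337399492} = \sqrt{273} \left(- \frac{1}{2337399492}\right) = - \frac{\sqrt{273}}{2337399492}$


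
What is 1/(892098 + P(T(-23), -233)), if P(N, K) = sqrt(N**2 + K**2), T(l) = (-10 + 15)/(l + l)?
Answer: 1887679368/1683994873958515 - 46*sqrt(114875549)/1683994873958515 ≈ 1.1207e-6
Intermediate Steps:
T(l) = 5/(2*l) (T(l) = 5/((2*l)) = 5*(1/(2*l)) = 5/(2*l))
P(N, K) = sqrt(K**2 + N**2)
1/(892098 + P(T(-23), -233)) = 1/(892098 + sqrt((-233)**2 + ((5/2)/(-23))**2)) = 1/(892098 + sqrt(54289 + ((5/2)*(-1/23))**2)) = 1/(892098 + sqrt(54289 + (-5/46)**2)) = 1/(892098 + sqrt(54289 + 25/2116)) = 1/(892098 + sqrt(114875549/2116)) = 1/(892098 + sqrt(114875549)/46)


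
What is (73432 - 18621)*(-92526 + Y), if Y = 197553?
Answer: 5756634897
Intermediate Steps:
(73432 - 18621)*(-92526 + Y) = (73432 - 18621)*(-92526 + 197553) = 54811*105027 = 5756634897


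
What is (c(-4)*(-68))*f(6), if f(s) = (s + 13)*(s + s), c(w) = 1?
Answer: -15504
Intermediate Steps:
f(s) = 2*s*(13 + s) (f(s) = (13 + s)*(2*s) = 2*s*(13 + s))
(c(-4)*(-68))*f(6) = (1*(-68))*(2*6*(13 + 6)) = -136*6*19 = -68*228 = -15504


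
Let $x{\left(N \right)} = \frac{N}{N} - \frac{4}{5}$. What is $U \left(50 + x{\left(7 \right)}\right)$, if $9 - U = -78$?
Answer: $\frac{21837}{5} \approx 4367.4$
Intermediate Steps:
$x{\left(N \right)} = \frac{1}{5}$ ($x{\left(N \right)} = 1 - \frac{4}{5} = \frac{1}{5}$)
$U = 87$ ($U = 9 - -78 = 9 + 78 = 87$)
$U \left(50 + x{\left(7 \right)}\right) = 87 \left(50 + \frac{1}{5}\right) = 87 \cdot \frac{251}{5} = \frac{21837}{5}$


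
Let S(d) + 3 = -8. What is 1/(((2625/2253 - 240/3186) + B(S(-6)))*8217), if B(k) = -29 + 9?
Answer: -44309/6884964955 ≈ -6.4356e-6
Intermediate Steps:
S(d) = -11 (S(d) = -3 - 8 = -11)
B(k) = -20
1/(((2625/2253 - 240/3186) + B(S(-6)))*8217) = 1/(((2625/2253 - 240/3186) - 20)*8217) = (1/8217)/((2625*(1/2253) - 240*1/3186) - 20) = (1/8217)/((875/751 - 40/531) - 20) = (1/8217)/(434585/398781 - 20) = (1/8217)/(-7541035/398781) = -398781/7541035*1/8217 = -44309/6884964955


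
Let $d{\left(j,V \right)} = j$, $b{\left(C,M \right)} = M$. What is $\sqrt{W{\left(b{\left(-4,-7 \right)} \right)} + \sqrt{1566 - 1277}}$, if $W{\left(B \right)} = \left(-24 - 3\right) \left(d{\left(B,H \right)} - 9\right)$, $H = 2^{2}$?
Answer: $\sqrt{449} \approx 21.19$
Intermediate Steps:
$H = 4$
$W{\left(B \right)} = 243 - 27 B$ ($W{\left(B \right)} = \left(-24 - 3\right) \left(B - 9\right) = - 27 \left(-9 + B\right) = 243 - 27 B$)
$\sqrt{W{\left(b{\left(-4,-7 \right)} \right)} + \sqrt{1566 - 1277}} = \sqrt{\left(243 - -189\right) + \sqrt{1566 - 1277}} = \sqrt{\left(243 + 189\right) + \sqrt{289}} = \sqrt{432 + 17} = \sqrt{449}$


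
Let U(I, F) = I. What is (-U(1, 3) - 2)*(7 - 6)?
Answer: -3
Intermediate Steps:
(-U(1, 3) - 2)*(7 - 6) = (-1*1 - 2)*(7 - 6) = (-1 - 2)*1 = -3*1 = -3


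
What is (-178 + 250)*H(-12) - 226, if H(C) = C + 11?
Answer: -298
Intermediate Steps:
H(C) = 11 + C
(-178 + 250)*H(-12) - 226 = (-178 + 250)*(11 - 12) - 226 = 72*(-1) - 226 = -72 - 226 = -298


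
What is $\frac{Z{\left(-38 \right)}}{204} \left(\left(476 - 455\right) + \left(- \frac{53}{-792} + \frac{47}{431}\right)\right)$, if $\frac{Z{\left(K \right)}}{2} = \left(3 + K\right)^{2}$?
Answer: $\frac{8854862275}{34817904} \approx 254.32$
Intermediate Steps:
$Z{\left(K \right)} = 2 \left(3 + K\right)^{2}$
$\frac{Z{\left(-38 \right)}}{204} \left(\left(476 - 455\right) + \left(- \frac{53}{-792} + \frac{47}{431}\right)\right) = \frac{2 \left(3 - 38\right)^{2}}{204} \left(\left(476 - 455\right) + \left(- \frac{53}{-792} + \frac{47}{431}\right)\right) = 2 \left(-35\right)^{2} \cdot \frac{1}{204} \left(21 + \left(\left(-53\right) \left(- \frac{1}{792}\right) + 47 \cdot \frac{1}{431}\right)\right) = 2 \cdot 1225 \cdot \frac{1}{204} \left(21 + \left(\frac{53}{792} + \frac{47}{431}\right)\right) = 2450 \cdot \frac{1}{204} \left(21 + \frac{60067}{341352}\right) = \frac{1225}{102} \cdot \frac{7228459}{341352} = \frac{8854862275}{34817904}$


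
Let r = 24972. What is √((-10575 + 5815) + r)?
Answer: 2*√5053 ≈ 142.17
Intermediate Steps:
√((-10575 + 5815) + r) = √((-10575 + 5815) + 24972) = √(-4760 + 24972) = √20212 = 2*√5053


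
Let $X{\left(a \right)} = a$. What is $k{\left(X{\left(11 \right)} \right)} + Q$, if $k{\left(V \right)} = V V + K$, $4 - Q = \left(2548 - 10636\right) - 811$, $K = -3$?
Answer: $9021$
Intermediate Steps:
$Q = 8903$ ($Q = 4 - \left(\left(2548 - 10636\right) - 811\right) = 4 - \left(-8088 - 811\right) = 4 - -8899 = 4 + 8899 = 8903$)
$k{\left(V \right)} = -3 + V^{2}$ ($k{\left(V \right)} = V V - 3 = V^{2} - 3 = -3 + V^{2}$)
$k{\left(X{\left(11 \right)} \right)} + Q = \left(-3 + 11^{2}\right) + 8903 = \left(-3 + 121\right) + 8903 = 118 + 8903 = 9021$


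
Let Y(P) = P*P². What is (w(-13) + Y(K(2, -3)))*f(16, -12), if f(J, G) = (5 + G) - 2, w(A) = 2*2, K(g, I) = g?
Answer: -108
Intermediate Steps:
w(A) = 4
Y(P) = P³
f(J, G) = 3 + G
(w(-13) + Y(K(2, -3)))*f(16, -12) = (4 + 2³)*(3 - 12) = (4 + 8)*(-9) = 12*(-9) = -108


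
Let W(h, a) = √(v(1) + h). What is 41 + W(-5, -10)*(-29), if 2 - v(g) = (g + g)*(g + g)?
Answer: 41 - 29*I*√7 ≈ 41.0 - 76.727*I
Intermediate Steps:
v(g) = 2 - 4*g² (v(g) = 2 - (g + g)*(g + g) = 2 - 2*g*2*g = 2 - 4*g²)
W(h, a) = √(-2 + h) (W(h, a) = √((2 - 4*1²) + h) = √((2 - 4*1) + h) = √((2 - 4) + h) = √(-2 + h))
41 + W(-5, -10)*(-29) = 41 + √(-2 - 5)*(-29) = 41 + √(-7)*(-29) = 41 + (I*√7)*(-29) = 41 - 29*I*√7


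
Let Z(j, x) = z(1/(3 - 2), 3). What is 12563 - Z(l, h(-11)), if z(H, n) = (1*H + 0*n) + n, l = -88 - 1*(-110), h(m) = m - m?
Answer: 12559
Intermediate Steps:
h(m) = 0
l = 22 (l = -88 + 110 = 22)
z(H, n) = H + n (z(H, n) = (H + 0) + n = H + n)
Z(j, x) = 4 (Z(j, x) = 1/(3 - 2) + 3 = 1/1 + 3 = 1 + 3 = 4)
12563 - Z(l, h(-11)) = 12563 - 1*4 = 12563 - 4 = 12559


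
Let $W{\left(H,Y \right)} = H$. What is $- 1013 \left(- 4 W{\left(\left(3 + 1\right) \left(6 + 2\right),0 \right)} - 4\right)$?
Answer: $133716$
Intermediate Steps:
$- 1013 \left(- 4 W{\left(\left(3 + 1\right) \left(6 + 2\right),0 \right)} - 4\right) = - 1013 \left(- 4 \left(3 + 1\right) \left(6 + 2\right) - 4\right) = - 1013 \left(- 4 \cdot 4 \cdot 8 - 4\right) = - 1013 \left(\left(-4\right) 32 - 4\right) = - 1013 \left(-128 - 4\right) = \left(-1013\right) \left(-132\right) = 133716$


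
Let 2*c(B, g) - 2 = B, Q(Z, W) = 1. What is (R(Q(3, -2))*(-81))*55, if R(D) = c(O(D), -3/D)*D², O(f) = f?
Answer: -13365/2 ≈ -6682.5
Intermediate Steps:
c(B, g) = 1 + B/2
R(D) = D²*(1 + D/2) (R(D) = (1 + D/2)*D² = D²*(1 + D/2))
(R(Q(3, -2))*(-81))*55 = (((½)*1²*(2 + 1))*(-81))*55 = (((½)*1*3)*(-81))*55 = ((3/2)*(-81))*55 = -243/2*55 = -13365/2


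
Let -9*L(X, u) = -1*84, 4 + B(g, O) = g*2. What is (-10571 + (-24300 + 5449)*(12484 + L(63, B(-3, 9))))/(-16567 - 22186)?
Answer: 706567193/116259 ≈ 6077.5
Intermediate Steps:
B(g, O) = -4 + 2*g (B(g, O) = -4 + g*2 = -4 + 2*g)
L(X, u) = 28/3 (L(X, u) = -(-1)*84/9 = -1/9*(-84) = 28/3)
(-10571 + (-24300 + 5449)*(12484 + L(63, B(-3, 9))))/(-16567 - 22186) = (-10571 + (-24300 + 5449)*(12484 + 28/3))/(-16567 - 22186) = (-10571 - 18851*37480/3)/(-38753) = (-10571 - 706535480/3)*(-1/38753) = -706567193/3*(-1/38753) = 706567193/116259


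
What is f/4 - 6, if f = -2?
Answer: -13/2 ≈ -6.5000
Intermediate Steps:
f/4 - 6 = -2/4 - 6 = (¼)*(-2) - 6 = -½ - 6 = -13/2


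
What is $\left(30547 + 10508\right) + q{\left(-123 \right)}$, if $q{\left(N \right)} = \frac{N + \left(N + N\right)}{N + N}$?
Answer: $\frac{82113}{2} \approx 41057.0$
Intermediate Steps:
$q{\left(N \right)} = \frac{3}{2}$ ($q{\left(N \right)} = \frac{N + 2 N}{2 N} = 3 N \frac{1}{2 N} = \frac{3}{2}$)
$\left(30547 + 10508\right) + q{\left(-123 \right)} = \left(30547 + 10508\right) + \frac{3}{2} = 41055 + \frac{3}{2} = \frac{82113}{2}$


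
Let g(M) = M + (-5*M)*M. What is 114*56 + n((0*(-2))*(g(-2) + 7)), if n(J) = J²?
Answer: 6384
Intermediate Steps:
g(M) = M - 5*M²
114*56 + n((0*(-2))*(g(-2) + 7)) = 114*56 + ((0*(-2))*(-2*(1 - 5*(-2)) + 7))² = 6384 + (0*(-2*(1 + 10) + 7))² = 6384 + (0*(-2*11 + 7))² = 6384 + (0*(-22 + 7))² = 6384 + (0*(-15))² = 6384 + 0² = 6384 + 0 = 6384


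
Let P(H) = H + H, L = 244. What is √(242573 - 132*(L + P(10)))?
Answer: 5*√8309 ≈ 455.77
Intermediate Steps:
P(H) = 2*H
√(242573 - 132*(L + P(10))) = √(242573 - 132*(244 + 2*10)) = √(242573 - 132*(244 + 20)) = √(242573 - 132*264) = √(242573 - 34848) = √207725 = 5*√8309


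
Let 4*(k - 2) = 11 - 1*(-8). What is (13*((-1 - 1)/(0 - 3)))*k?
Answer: 117/2 ≈ 58.500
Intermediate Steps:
k = 27/4 (k = 2 + (11 - 1*(-8))/4 = 2 + (11 + 8)/4 = 2 + (1/4)*19 = 2 + 19/4 = 27/4 ≈ 6.7500)
(13*((-1 - 1)/(0 - 3)))*k = (13*((-1 - 1)/(0 - 3)))*(27/4) = (13*(-2/(-3)))*(27/4) = (13*(-2*(-1/3)))*(27/4) = (13*(2/3))*(27/4) = (26/3)*(27/4) = 117/2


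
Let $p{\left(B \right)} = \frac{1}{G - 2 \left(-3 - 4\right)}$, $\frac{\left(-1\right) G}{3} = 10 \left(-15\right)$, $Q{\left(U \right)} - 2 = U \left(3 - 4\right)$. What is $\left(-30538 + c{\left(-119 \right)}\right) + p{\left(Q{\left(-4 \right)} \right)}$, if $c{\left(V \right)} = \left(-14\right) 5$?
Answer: $- \frac{14202111}{464} \approx -30608.0$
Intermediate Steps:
$Q{\left(U \right)} = 2 - U$ ($Q{\left(U \right)} = 2 + U \left(3 - 4\right) = 2 + U \left(-1\right) = 2 - U$)
$G = 450$ ($G = - 3 \cdot 10 \left(-15\right) = \left(-3\right) \left(-150\right) = 450$)
$p{\left(B \right)} = \frac{1}{464}$ ($p{\left(B \right)} = \frac{1}{450 - 2 \left(-3 - 4\right)} = \frac{1}{450 - -14} = \frac{1}{450 + 14} = \frac{1}{464}$)
$c{\left(V \right)} = -70$
$\left(-30538 + c{\left(-119 \right)}\right) + p{\left(Q{\left(-4 \right)} \right)} = \left(-30538 - 70\right) + \frac{1}{464} = -30608 + \frac{1}{464} = - \frac{14202111}{464}$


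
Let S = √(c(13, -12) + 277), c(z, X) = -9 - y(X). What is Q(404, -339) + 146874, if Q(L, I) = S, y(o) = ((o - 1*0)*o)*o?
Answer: 146874 + 2*√499 ≈ 1.4692e+5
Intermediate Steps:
y(o) = o³ (y(o) = ((o + 0)*o)*o = (o*o)*o = o²*o = o³)
c(z, X) = -9 - X³
S = 2*√499 (S = √((-9 - 1*(-12)³) + 277) = √((-9 - 1*(-1728)) + 277) = √((-9 + 1728) + 277) = √(1719 + 277) = √1996 = 2*√499 ≈ 44.677)
Q(L, I) = 2*√499
Q(404, -339) + 146874 = 2*√499 + 146874 = 146874 + 2*√499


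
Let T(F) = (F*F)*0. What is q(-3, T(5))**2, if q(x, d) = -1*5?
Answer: 25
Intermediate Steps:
T(F) = 0 (T(F) = F**2*0 = 0)
q(x, d) = -5
q(-3, T(5))**2 = (-5)**2 = 25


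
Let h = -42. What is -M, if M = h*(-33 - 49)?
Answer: -3444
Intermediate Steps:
M = 3444 (M = -42*(-33 - 49) = -42*(-82) = 3444)
-M = -1*3444 = -3444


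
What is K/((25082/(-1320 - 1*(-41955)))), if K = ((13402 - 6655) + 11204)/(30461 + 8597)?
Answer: 729438885/979652756 ≈ 0.74459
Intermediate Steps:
K = 17951/39058 (K = (6747 + 11204)/39058 = 17951*(1/39058) = 17951/39058 ≈ 0.45960)
K/((25082/(-1320 - 1*(-41955)))) = 17951/(39058*((25082/(-1320 - 1*(-41955))))) = 17951/(39058*((25082/(-1320 + 41955)))) = 17951/(39058*((25082/40635))) = 17951/(39058*((25082*(1/40635)))) = 17951/(39058*(25082/40635)) = (17951/39058)*(40635/25082) = 729438885/979652756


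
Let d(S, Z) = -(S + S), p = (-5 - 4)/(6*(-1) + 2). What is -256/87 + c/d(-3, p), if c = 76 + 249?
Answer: 2971/58 ≈ 51.224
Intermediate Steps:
c = 325
p = 9/4 (p = -9/(-6 + 2) = -9/(-4) = -9*(-¼) = 9/4 ≈ 2.2500)
d(S, Z) = -2*S
-256/87 + c/d(-3, p) = -256/87 + 325/((-2*(-3))) = -256*1/87 + 325/6 = -256/87 + 325*(⅙) = -256/87 + 325/6 = 2971/58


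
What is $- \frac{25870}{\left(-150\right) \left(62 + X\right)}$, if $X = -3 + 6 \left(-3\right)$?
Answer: $\frac{2587}{615} \approx 4.2065$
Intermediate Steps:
$X = -21$ ($X = -3 - 18 = -21$)
$- \frac{25870}{\left(-150\right) \left(62 + X\right)} = - \frac{25870}{\left(-150\right) \left(62 - 21\right)} = - \frac{25870}{\left(-150\right) 41} = - \frac{25870}{-6150} = \left(-25870\right) \left(- \frac{1}{6150}\right) = \frac{2587}{615}$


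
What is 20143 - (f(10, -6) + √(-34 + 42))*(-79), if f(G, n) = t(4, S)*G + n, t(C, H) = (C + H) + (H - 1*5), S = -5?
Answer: 10979 + 158*√2 ≈ 11202.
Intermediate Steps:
t(C, H) = -5 + C + 2*H (t(C, H) = (C + H) + (H - 5) = (C + H) + (-5 + H) = -5 + C + 2*H)
f(G, n) = n - 11*G (f(G, n) = (-5 + 4 + 2*(-5))*G + n = (-5 + 4 - 10)*G + n = -11*G + n = n - 11*G)
20143 - (f(10, -6) + √(-34 + 42))*(-79) = 20143 - ((-6 - 11*10) + √(-34 + 42))*(-79) = 20143 - ((-6 - 110) + √8)*(-79) = 20143 - (-116 + 2*√2)*(-79) = 20143 - (9164 - 158*√2) = 20143 + (-9164 + 158*√2) = 10979 + 158*√2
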